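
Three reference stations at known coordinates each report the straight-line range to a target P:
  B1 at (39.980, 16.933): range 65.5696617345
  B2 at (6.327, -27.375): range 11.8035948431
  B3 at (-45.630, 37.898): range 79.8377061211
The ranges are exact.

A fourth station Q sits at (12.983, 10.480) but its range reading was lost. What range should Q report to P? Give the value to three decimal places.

45.021

eq1: (x − 39.980)² + (y − 16.933)² = 65.5696617345²
eq2: (x − 6.327)² + (y + 27.375)² = 11.8035948431²
eq3: (x + 45.630)² + (y − 37.898)² = 79.8377061211²
eq1−eq2, eq1−eq3 (x²,y² cancel):
  -67.306·x − 88.616·y = 3064.350354
  -171.220·x + 41.930·y = -441.450364
det = -67.306·41.930 − -88.616·-171.220 = -17994.972100
x = (3064.350354·41.930 − -88.616·-441.450364) / -17994.972100 = -4.966312
y = (-67.306·-441.450364 − 3064.350354·-171.220) / -17994.972100 = -30.808068
|P − Q| = √((-4.966312 − 12.983)² + (-30.808068 − 10.480)²) = 45.020910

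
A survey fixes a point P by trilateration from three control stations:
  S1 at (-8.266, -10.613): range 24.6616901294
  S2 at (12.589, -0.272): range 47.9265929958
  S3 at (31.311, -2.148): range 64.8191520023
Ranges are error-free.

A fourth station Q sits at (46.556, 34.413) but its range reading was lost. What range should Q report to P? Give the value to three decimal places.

94.918

eq1: (x + 8.266)² + (y + 10.613)² = 24.6616901294²
eq2: (x − 12.589)² + (y + 0.272)² = 47.9265929958²
eq3: (x − 31.311)² + (y + 2.148)² = 64.8191520023²
eq2−eq3, eq2−eq1 (x²,y² cancel):
  37.444·x − 3.752·y = -1078.128430
  -41.710·x − 20.682·y = 1711.164976
det = 37.444·-20.682 − -3.752·-41.710 = -930.912728
x = (-1078.128430·-20.682 − -3.752·1711.164976) / -930.912728 = -30.849447
y = (37.444·1711.164976 − -1078.128430·-41.710) / -930.912728 = -20.521929
|P − Q| = √((-30.849447 − 46.556)² + (-20.521929 − 34.413)²) = 94.918121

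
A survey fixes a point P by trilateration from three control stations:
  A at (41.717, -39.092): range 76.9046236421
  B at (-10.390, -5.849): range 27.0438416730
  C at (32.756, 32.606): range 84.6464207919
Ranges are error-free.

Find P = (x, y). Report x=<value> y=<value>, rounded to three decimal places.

x=-32.966 y=-20.739

eq1: (x − 41.717)² + (y + 39.092)² = 76.9046236421²
eq2: (x + 10.390)² + (y + 5.849)² = 27.0438416730²
eq3: (x − 32.756)² + (y − 32.606)² = 84.6464207919²
eq1−eq3, eq1−eq2 (x²,y² cancel):
  -17.922·x + 143.396·y = -2383.081196
  -104.214·x + 66.486·y = 2056.622113
det = -17.922·66.486 − 143.396·-104.214 = 13752.308652
x = (-2383.081196·66.486 − 143.396·2056.622113) / 13752.308652 = -32.965587
y = (-17.922·2056.622113 − -2383.081196·-104.214) / 13752.308652 = -20.739006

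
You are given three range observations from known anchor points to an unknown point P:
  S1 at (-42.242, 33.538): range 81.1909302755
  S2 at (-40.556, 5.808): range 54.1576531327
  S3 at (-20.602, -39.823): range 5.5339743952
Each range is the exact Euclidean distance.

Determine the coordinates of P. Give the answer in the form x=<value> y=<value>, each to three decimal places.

x=-22.165 y=-45.132

eq1: (x + 42.242)² + (y − 33.538)² = 81.1909302755²
eq2: (x + 40.556)² + (y − 5.808)² = 54.1576531327²
eq3: (x + 20.602)² + (y + 39.823)² = 5.5339743952²
eq3−eq2, eq3−eq1 (x²,y² cancel):
  -39.908·x + 91.262·y = -3234.218253
  -43.280·x + 146.722·y = -5662.472011
det = -39.908·146.722 − 91.262·-43.280 = -1905.562216
x = (-3234.218253·146.722 − 91.262·-5662.472011) / -1905.562216 = -22.165401
y = (-39.908·-5662.472011 − -3234.218253·-43.280) / -1905.562216 = -45.131545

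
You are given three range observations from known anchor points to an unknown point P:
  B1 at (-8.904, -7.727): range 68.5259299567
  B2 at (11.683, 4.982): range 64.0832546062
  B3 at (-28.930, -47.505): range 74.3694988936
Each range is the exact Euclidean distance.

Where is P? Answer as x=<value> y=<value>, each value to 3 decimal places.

eq1: (x + 8.904)² + (y + 7.727)² = 68.5259299567²
eq2: (x − 11.683)² + (y − 4.982)² = 64.0832546062²
eq3: (x + 28.930)² + (y + 47.505)² = 74.3694988936²
eq2−eq1, eq2−eq3 (x²,y² cancel):
  -41.174·x − 25.418·y = -611.464624
  -81.226·x − 104.974·y = 1508.198267
det = -41.174·-104.974 − -25.418·-81.226 = 2257.597008
x = (-611.464624·-104.974 − -25.418·1508.198267) / 2257.597008 = 45.412565
y = (-41.174·1508.198267 − -611.464624·-81.226) / 2257.597008 = -49.506347

x=45.413 y=-49.506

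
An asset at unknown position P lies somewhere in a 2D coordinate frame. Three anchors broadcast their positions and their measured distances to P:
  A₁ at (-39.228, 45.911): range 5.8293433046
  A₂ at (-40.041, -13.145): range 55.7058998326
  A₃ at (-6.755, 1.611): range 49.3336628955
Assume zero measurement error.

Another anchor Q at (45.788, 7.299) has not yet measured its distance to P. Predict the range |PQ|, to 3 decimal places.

eq1: (x + 39.228)² + (y − 45.911)² = 5.8293433046²
eq2: (x + 40.041)² + (y + 13.145)² = 55.7058998326²
eq3: (x + 6.755)² + (y − 1.611)² = 49.3336628955²
eq3−eq1, eq3−eq2 (x²,y² cancel):
  -64.946·x + 88.600·y = 5998.259610
  -66.572·x − 29.512·y = 1058.510379
det = -64.946·-29.512 − 88.600·-66.572 = 7814.965552
x = (5998.259610·-29.512 − 88.600·1058.510379) / 7814.965552 = -34.652060
y = (-64.946·1058.510379 − 5998.259610·-66.572) / 7814.965552 = 42.299626
|P − Q| = √((-34.652060 − 45.788)² + (42.299626 − 7.299)²) = 87.724838

87.725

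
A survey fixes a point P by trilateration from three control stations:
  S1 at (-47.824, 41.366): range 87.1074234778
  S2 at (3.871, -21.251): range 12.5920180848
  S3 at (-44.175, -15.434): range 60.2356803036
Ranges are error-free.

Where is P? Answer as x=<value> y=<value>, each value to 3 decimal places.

x=16.010 y=-17.904

eq1: (x + 47.824)² + (y − 41.366)² = 87.1074234778²
eq2: (x − 3.871)² + (y + 21.251)² = 12.5920180848²
eq3: (x + 44.175)² + (y + 15.434)² = 60.2356803036²
eq1−eq2, eq1−eq3 (x²,y² cancel):
  103.390·x − 125.234·y = 3897.453015
  7.298·x − 113.600·y = 2150.724092
det = 103.390·-113.600 − -125.234·7.298 = -10831.146268
x = (3897.453015·-113.600 − -125.234·2150.724092) / -10831.146268 = 16.010021
y = (103.390·2150.724092 − 3897.453015·7.298) / -10831.146268 = -17.903899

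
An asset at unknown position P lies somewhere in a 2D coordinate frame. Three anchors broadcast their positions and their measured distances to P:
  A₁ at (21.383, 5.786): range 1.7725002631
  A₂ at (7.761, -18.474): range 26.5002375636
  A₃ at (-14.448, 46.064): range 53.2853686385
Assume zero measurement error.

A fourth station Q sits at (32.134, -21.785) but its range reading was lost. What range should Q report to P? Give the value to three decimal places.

eq1: (x − 21.383)² + (y − 5.786)² = 1.7725002631²
eq2: (x − 7.761)² + (y + 18.474)² = 26.5002375636²
eq3: (x + 14.448)² + (y − 46.064)² = 53.2853686385²
eq3−eq2, eq3−eq1 (x²,y² cancel):
  44.418·x − 129.076·y = 207.952917
  71.662·x − 80.556·y = 996.262439
det = 44.418·-80.556 − -129.076·71.662 = 5671.707904
x = (207.952917·-80.556 − -129.076·996.262439) / 5671.707904 = 19.719230
y = (44.418·996.262439 − 207.952917·71.662) / 5671.707904 = 5.174749
|P − Q| = √((19.719230 − 32.134)² + (5.174749 − -21.785)²) = 29.680879

29.681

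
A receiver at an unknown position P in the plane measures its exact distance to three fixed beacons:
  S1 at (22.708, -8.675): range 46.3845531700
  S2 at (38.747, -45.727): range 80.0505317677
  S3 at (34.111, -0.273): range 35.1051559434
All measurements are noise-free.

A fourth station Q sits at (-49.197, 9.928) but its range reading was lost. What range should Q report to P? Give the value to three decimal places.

92.600

eq1: (x − 22.708)² + (y + 8.675)² = 46.3845531700²
eq2: (x − 38.747)² + (y + 45.727)² = 80.0505317677²
eq3: (x − 34.111)² + (y + 0.273)² = 35.1051559434²
eq2−eq1, eq2−eq3 (x²,y² cancel):
  -32.078·x + 74.104·y = 1255.181215
  -9.272·x + 90.908·y = 2747.061974
det = -32.078·90.908 − 74.104·-9.272 = -2229.054536
x = (1255.181215·90.908 − 74.104·2747.061974) / -2229.054536 = 40.134624
y = (-32.078·2747.061974 − 1255.181215·-9.272) / -2229.054536 = 34.311504
|P − Q| = √((40.134624 − -49.197)² + (34.311504 − 9.928)²) = 92.599646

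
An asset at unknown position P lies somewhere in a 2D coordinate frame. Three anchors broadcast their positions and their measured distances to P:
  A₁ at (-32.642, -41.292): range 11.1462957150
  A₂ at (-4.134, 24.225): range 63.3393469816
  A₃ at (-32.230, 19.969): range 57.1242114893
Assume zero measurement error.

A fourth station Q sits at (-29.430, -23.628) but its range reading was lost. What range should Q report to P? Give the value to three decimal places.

14.412

eq1: (x + 32.642)² + (y + 41.292)² = 11.1462957150²
eq2: (x + 4.134)² + (y − 24.225)² = 63.3393469816²
eq3: (x + 32.230)² + (y − 19.969)² = 57.1242114893²
eq3−eq1, eq3−eq2 (x²,y² cancel):
  -0.824·x − 122.522·y = 4471.931197
  56.192·x + 8.512·y = -1582.290618
det = -0.824·8.512 − -122.522·56.192 = 6877.742336
x = (4471.931197·8.512 − -122.522·-1582.290618) / 6877.742336 = -22.652831
y = (-0.824·-1582.290618 − 4471.931197·56.192) / 6877.742336 = -36.346658
|P − Q| = √((-22.652831 − -29.430)² + (-36.346658 − -23.628)²) = 14.411603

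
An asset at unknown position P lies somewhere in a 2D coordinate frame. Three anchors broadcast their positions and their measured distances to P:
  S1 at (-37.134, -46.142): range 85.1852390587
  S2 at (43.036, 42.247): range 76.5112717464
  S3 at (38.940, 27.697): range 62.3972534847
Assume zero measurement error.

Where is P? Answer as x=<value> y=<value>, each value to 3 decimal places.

x=47.203 y=-34.151

eq1: (x + 37.134)² + (y + 46.142)² = 85.1852390587²
eq2: (x − 43.036)² + (y − 42.247)² = 76.5112717464²
eq3: (x − 38.940)² + (y − 27.697)² = 62.3972534847²
eq2−eq1, eq2−eq3 (x²,y² cancel):
  -160.340·x − 176.778·y = -1531.438434
  -8.192·x − 29.100·y = 607.098566
det = -160.340·-29.100 − -176.778·-8.192 = 3217.728624
x = (-1531.438434·-29.100 − -176.778·607.098566) / 3217.728624 = 47.203026
y = (-160.340·607.098566 − -1531.438434·-8.192) / 3217.728624 = -34.150713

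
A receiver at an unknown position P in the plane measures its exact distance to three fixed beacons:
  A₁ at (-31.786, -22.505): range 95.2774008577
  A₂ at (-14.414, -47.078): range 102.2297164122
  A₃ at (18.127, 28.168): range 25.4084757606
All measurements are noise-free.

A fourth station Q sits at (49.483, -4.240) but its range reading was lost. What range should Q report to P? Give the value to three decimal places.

43.674

eq1: (x + 31.786)² + (y + 22.505)² = 95.2774008577²
eq2: (x + 14.414)² + (y + 47.078)² = 102.2297164122²
eq3: (x − 18.127)² + (y − 28.168)² = 25.4084757606²
eq3−eq1, eq3−eq2 (x²,y² cancel):
  -99.826·x − 101.346·y = -8037.392006
  -65.082·x − 150.492·y = -8503.247150
det = -99.826·-150.492 − -101.346·-65.082 = 8427.214020
x = (-8037.392006·-150.492 − -101.346·-8503.247150) / 8427.214020 = 41.270236
y = (-99.826·-8503.247150 − -8037.392006·-65.082) / 8427.214020 = 38.655195
|P − Q| = √((41.270236 − 49.483)² + (38.655195 − -4.240)²) = 43.674332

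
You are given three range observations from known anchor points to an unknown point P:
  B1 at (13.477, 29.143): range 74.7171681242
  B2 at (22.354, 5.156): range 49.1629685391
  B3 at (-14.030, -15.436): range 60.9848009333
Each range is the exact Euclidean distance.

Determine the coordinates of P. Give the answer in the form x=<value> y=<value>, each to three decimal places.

x=41.788 y=-40.003

eq1: (x − 13.477)² + (y − 29.143)² = 74.7171681242²
eq2: (x − 22.354)² + (y − 5.156)² = 49.1629685391²
eq3: (x + 14.030)² + (y + 15.436)² = 60.9848009333²
eq3−eq2, eq3−eq1 (x²,y² cancel):
  72.768·x + 41.184·y = 1393.323125
  55.014·x + 89.158·y = -1267.676286
det = 72.768·89.158 − 41.184·55.014 = 4222.152768
x = (1393.323125·89.158 − 41.184·-1267.676286) / 4222.152768 = 41.787660
y = (72.768·-1267.676286 − 1393.323125·55.014) / 4222.152768 = -40.002945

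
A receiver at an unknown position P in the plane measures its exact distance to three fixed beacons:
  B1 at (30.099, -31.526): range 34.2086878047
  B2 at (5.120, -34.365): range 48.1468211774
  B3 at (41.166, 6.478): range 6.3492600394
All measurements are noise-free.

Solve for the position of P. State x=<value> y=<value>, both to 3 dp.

eq1: (x − 30.099)² + (y + 31.526)² = 34.2086878047²
eq2: (x − 5.120)² + (y + 34.365)² = 48.1468211774²
eq3: (x − 41.166)² + (y − 6.478)² = 6.3492600394²
eq3−eq1, eq3−eq2 (x²,y² cancel):
  -22.134·x − 76.008·y = -966.686781
  -72.092·x − 81.686·y = -2807.239701
det = -22.134·-81.686 − -76.008·-72.092 = -3671.530812
x = (-966.686781·-81.686 − -76.008·-2807.239701) / -3671.530812 = 36.608136
y = (-22.134·-2807.239701 − -966.686781·-72.092) / -3671.530812 = 2.057708

x=36.608 y=2.058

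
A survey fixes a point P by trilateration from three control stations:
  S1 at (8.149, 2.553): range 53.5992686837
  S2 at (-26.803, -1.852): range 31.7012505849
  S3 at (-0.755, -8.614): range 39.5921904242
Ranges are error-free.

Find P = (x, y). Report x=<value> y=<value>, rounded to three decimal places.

eq1: (x − 8.149)² + (y − 2.553)² = 53.5992686837²
eq2: (x + 26.803)² + (y + 1.852)² = 31.7012505849²
eq3: (x + 0.755)² + (y + 8.614)² = 39.5921904242²
eq3−eq2, eq3−eq1 (x²,y² cancel):
  -52.096·x + 13.524·y = 1209.631946
  17.808·x + 22.334·y = -1307.187072
det = -52.096·22.334 − 13.524·17.808 = -1404.347456
x = (1209.631946·22.334 − 13.524·-1307.187072) / -1404.347456 = -31.825684
y = (-52.096·-1307.187072 − 1209.631946·17.808) / -1404.347456 = -33.152830

x=-31.826 y=-33.153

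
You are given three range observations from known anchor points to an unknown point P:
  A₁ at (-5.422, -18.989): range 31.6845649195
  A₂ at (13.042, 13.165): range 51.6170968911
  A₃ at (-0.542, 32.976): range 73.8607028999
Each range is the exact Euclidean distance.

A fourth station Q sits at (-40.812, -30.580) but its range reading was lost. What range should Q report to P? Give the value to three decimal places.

61.195

eq1: (x + 5.422)² + (y + 18.989)² = 31.6845649195²
eq2: (x − 13.042)² + (y − 13.165)² = 51.6170968911²
eq3: (x + 0.542)² + (y − 32.976)² = 73.8607028999²
eq1−eq3, eq1−eq2 (x²,y² cancel):
  9.760·x + 103.930·y = -3753.761644
  36.928·x + 64.308·y = -1706.982253
det = 9.760·64.308 − 103.930·36.928 = -3210.280960
x = (-3753.761644·64.308 − 103.930·-1706.982253) / -3210.280960 = 19.932909
y = (9.760·-1706.982253 − -3753.761644·36.928) / -3210.280960 = -37.990059
|P − Q| = √((19.932909 − -40.812)² + (-37.990059 − -30.580)²) = 61.195204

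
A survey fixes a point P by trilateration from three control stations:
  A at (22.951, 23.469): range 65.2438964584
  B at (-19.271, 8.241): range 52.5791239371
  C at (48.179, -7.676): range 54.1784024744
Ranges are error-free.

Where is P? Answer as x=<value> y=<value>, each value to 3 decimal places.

x=3.932 y=-38.941

eq1: (x − 22.951)² + (y − 23.469)² = 65.2438964584²
eq2: (x + 19.271)² + (y − 8.241)² = 52.5791239371²
eq3: (x − 48.179)² + (y + 7.676)² = 54.1784024744²
eq2−eq1, eq2−eq3 (x²,y² cancel):
  84.444·x + 30.456·y = -853.944911
  134.900·x − 31.834·y = 1770.116474
det = 84.444·-31.834 − 30.456·134.900 = -6796.704696
x = (-853.944911·-31.834 − 30.456·1770.116474) / -6796.704696 = 3.932227
y = (84.444·1770.116474 − -853.944911·134.900) / -6796.704696 = -38.941354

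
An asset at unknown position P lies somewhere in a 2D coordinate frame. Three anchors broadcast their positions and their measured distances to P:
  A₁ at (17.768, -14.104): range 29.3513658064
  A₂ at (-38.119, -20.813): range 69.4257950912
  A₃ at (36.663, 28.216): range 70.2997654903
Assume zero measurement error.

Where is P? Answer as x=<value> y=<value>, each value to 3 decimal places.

eq1: (x − 17.768)² + (y + 14.104)² = 29.3513658064²
eq2: (x + 38.119)² + (y + 20.813)² = 69.4257950912²
eq3: (x − 36.663)² + (y − 28.216)² = 70.2997654903²
eq2−eq1, eq2−eq3 (x²,y² cancel):
  111.774·x + 13.418·y = 2586.823859
  149.564·x + 98.058·y = 131.963091
det = 111.774·98.058 − 13.418·149.564 = 8953.485140
x = (2586.823859·98.058 − 13.418·131.963091) / 8953.485140 = 28.132966
y = (111.774·131.963091 − 2586.823859·149.564) / 8953.485140 = -41.564338

x=28.133 y=-41.564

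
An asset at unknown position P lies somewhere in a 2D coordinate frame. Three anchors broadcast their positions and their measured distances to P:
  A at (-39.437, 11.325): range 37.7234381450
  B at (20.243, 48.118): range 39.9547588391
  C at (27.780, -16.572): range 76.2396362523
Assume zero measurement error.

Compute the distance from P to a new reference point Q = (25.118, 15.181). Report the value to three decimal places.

eq1: (x + 39.437)² + (y − 11.325)² = 37.7234381450²
eq2: (x − 20.243)² + (y − 48.118)² = 39.9547588391²
eq3: (x − 27.780)² + (y + 16.572)² = 76.2396362523²
eq3−eq2, eq3−eq1 (x²,y² cancel):
  -15.074·x + 129.380·y = 5894.860771
  -134.434·x + 55.794·y = 5026.597360
det = -15.074·55.794 − 129.380·-134.434 = 16552.032164
x = (5894.860771·55.794 − 129.380·5026.597360) / 16552.032164 = -19.420172
y = (-15.074·5026.597360 − 5894.860771·-134.434) / 16552.032164 = 43.299746
|P − Q| = √((-19.420172 − 25.118)² + (43.299746 − 15.181)²) = 52.671744

52.672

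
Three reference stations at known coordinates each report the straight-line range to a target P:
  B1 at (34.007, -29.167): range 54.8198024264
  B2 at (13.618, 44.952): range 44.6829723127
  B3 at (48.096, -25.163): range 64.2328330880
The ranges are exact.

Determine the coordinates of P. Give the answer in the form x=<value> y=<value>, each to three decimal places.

x=-8.119 y=5.913

eq1: (x − 34.007)² + (y + 29.167)² = 54.8198024264²
eq2: (x − 13.618)² + (y − 44.952)² = 44.6829723127²
eq3: (x − 48.096)² + (y + 25.163)² = 64.2328330880²
eq2−eq1, eq2−eq3 (x²,y² cancel):
  40.778·x − 148.238·y = -1207.585013
  68.956·x − 140.230·y = -1389.019275
det = 40.778·-140.230 − -148.238·68.956 = 4503.600588
x = (-1207.585013·-140.230 − -148.238·-1389.019275) / 4503.600588 = -8.119235
y = (40.778·-1389.019275 − -1207.585013·68.956) / 4503.600588 = 5.912781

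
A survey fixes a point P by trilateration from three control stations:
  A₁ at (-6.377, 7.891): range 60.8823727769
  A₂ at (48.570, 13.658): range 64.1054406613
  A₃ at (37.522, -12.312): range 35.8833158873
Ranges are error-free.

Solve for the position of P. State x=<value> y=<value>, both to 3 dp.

eq1: (x + 6.377)² + (y − 7.891)² = 60.8823727769²
eq2: (x − 48.570)² + (y − 13.658)² = 64.1054406613²
eq3: (x − 37.522)² + (y + 12.312)² = 35.8833158873²
eq1−eq2, eq1−eq3 (x²,y² cancel):
  109.894·x + 11.534·y = 2039.807647
  87.798·x − 40.406·y = 3875.602774
det = 109.894·-40.406 − 11.534·87.798 = -5453.039096
x = (2039.807647·-40.406 − 11.534·3875.602774) / -5453.039096 = 23.312078
y = (109.894·3875.602774 − 2039.807647·87.798) / -5453.039096 = -45.261817

x=23.312 y=-45.262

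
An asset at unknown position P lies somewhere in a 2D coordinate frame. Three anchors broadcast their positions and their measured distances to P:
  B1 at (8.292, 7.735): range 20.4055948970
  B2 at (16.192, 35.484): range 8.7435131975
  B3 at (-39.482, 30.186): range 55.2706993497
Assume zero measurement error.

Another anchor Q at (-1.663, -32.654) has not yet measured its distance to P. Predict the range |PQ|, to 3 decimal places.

eq1: (x − 8.292)² + (y − 7.735)² = 20.4055948970²
eq2: (x − 16.192)² + (y − 35.484)² = 8.7435131975²
eq3: (x + 39.482)² + (y − 30.186)² = 55.2706993497²
eq1−eq3, eq1−eq2 (x²,y² cancel):
  -95.548·x + 44.902·y = -297.026473
  15.800·x + 55.498·y = 1732.646911
det = -95.548·55.498 − 44.902·15.800 = -6012.174504
x = (-297.026473·55.498 − 44.902·1732.646911) / -6012.174504 = 15.682127
y = (-95.548·1732.646911 − -297.026473·15.800) / -6012.174504 = 26.755366
|P − Q| = √((15.682127 − -1.663)² + (26.755366 − -32.654)²) = 61.889629

61.890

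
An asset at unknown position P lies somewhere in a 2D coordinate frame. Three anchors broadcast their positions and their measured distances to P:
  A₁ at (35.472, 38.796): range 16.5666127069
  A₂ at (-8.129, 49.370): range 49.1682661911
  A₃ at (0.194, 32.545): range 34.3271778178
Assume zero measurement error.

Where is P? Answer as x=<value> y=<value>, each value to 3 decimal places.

x=32.993 y=22.416

eq1: (x − 35.472)² + (y − 38.796)² = 16.5666127069²
eq2: (x + 8.129)² + (y − 49.370)² = 49.1682661911²
eq3: (x − 0.194)² + (y − 32.545)² = 34.3271778178²
eq2−eq1, eq2−eq3 (x²,y² cancel):
  87.202·x − 21.148·y = 2402.980603
  16.646·x − 33.650·y = -205.099617
det = 87.202·-33.650 − -21.148·16.646 = -2582.317692
x = (2402.980603·-33.650 − -21.148·-205.099617) / -2582.317692 = 32.992743
y = (87.202·-205.099617 − 2402.980603·16.646) / -2582.317692 = 22.415953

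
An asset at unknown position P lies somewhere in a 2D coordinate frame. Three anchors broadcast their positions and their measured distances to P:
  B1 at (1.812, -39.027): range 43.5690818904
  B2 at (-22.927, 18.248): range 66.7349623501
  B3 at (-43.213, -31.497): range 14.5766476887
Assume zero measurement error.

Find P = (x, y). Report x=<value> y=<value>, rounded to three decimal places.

x=-41.206 y=-45.935

eq1: (x − 1.812)² + (y + 39.027)² = 43.5690818904²
eq2: (x + 22.927)² + (y − 18.248)² = 66.7349623501²
eq3: (x + 43.213)² + (y + 31.497)² = 14.5766476887²
eq2−eq1, eq2−eq3 (x²,y² cancel):
  49.478·x − 114.550·y = 3223.043543
  -40.572·x − 99.490·y = 6241.864087
det = 49.478·-99.490 − -114.550·-40.572 = -9570.088820
x = (3223.043543·-99.490 − -114.550·6241.864087) / -9570.088820 = -41.205984
y = (49.478·6241.864087 − 3223.043543·-40.572) / -9570.088820 = -45.934817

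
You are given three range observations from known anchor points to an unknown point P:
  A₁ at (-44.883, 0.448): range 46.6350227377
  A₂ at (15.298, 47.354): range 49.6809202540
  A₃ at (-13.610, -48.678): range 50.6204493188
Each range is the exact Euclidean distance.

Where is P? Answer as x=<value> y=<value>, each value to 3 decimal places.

x=1.744 y=-0.442

eq1: (x + 44.883)² + (y − 0.448)² = 46.6350227377²
eq2: (x − 15.298)² + (y − 47.354)² = 49.6809202540²
eq3: (x + 13.610)² + (y + 48.678)² = 50.6204493188²
eq2−eq1, eq2−eq3 (x²,y² cancel):
  -120.362·x − 93.812·y = -168.377235
  -57.816·x − 192.064·y = -15.886388
det = -120.362·-192.064 − -93.812·-57.816 = 17693.372576
x = (-168.377235·-192.064 − -93.812·-15.886388) / 17693.372576 = 1.743527
y = (-120.362·-15.886388 − -168.377235·-57.816) / 17693.372576 = -0.442131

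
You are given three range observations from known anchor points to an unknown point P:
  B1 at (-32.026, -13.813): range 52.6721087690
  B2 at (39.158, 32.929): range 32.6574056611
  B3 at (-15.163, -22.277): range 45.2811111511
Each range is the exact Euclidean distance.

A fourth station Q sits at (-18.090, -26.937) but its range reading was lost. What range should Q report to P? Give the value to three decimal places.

eq1: (x + 32.026)² + (y + 13.813)² = 52.6721087690²
eq2: (x − 39.158)² + (y − 32.929)² = 32.6574056611²
eq3: (x + 15.163)² + (y + 22.277)² = 45.2811111511²
eq3−eq1, eq3−eq2 (x²,y² cancel):
  -33.726·x + 16.928·y = -233.689668
  108.642·x + 110.412·y = 2875.359590
det = -33.726·110.412 − 16.928·108.642 = -5562.846888
x = (-233.689668·110.412 − 16.928·2875.359590) / -5562.846888 = 13.388150
y = (-33.726·2875.359590 − -233.689668·108.642) / -5562.846888 = 12.868566
|P − Q| = √((13.388150 − -18.090)² + (12.868566 − -26.937)²) = 50.747976

50.748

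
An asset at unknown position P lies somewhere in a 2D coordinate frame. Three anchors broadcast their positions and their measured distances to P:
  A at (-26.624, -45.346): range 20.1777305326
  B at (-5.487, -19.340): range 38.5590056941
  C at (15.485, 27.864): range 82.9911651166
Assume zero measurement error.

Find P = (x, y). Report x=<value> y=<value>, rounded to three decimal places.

x=-41.865 y=-32.123

eq1: (x + 26.624)² + (y + 45.346)² = 20.1777305326²
eq2: (x + 5.487)² + (y + 19.340)² = 38.5590056941²
eq3: (x − 15.485)² + (y − 27.864)² = 82.9911651166²
eq1−eq3, eq1−eq2 (x²,y² cancel):
  84.218·x + 146.420·y = -8229.302049
  42.274·x + 52.012·y = -3440.610434
det = 84.218·52.012 − 146.420·42.274 = -1809.412464
x = (-8229.302049·52.012 − 146.420·-3440.610434) / -1809.412464 = -41.865370
y = (84.218·-3440.610434 − -8229.302049·42.274) / -1809.412464 = -32.123237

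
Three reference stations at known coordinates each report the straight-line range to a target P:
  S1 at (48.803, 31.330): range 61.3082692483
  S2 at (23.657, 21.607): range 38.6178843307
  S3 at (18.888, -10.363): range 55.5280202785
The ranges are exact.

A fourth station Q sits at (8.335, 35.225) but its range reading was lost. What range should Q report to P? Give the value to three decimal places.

eq1: (x − 48.803)² + (y − 31.330)² = 61.3082692483²
eq2: (x − 23.657)² + (y − 21.607)² = 38.6178843307²
eq3: (x − 18.888)² + (y + 10.363)² = 55.5280202785²
eq1−eq3, eq1−eq2 (x²,y² cancel):
  -59.830·x − 83.386·y = -2223.810554
  -50.292·x − 19.446·y = -69.422723
det = -59.830·-19.446 − -83.386·-50.292 = -3030.194532
x = (-2223.810554·-19.446 − -83.386·-69.422723) / -3030.194532 = -12.360704
y = (-59.830·-69.422723 − -2223.810554·-50.292) / -3030.194532 = 35.537758
|P − Q| = √((-12.360704 − 8.335)² + (35.537758 − 35.225)²) = 20.698067

20.698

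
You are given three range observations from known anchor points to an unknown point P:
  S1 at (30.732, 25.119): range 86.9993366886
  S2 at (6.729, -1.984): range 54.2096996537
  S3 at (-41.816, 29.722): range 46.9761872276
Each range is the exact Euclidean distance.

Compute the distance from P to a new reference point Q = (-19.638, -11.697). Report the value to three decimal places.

26.253

eq1: (x − 30.732)² + (y − 25.119)² = 86.9993366886²
eq2: (x − 6.729)² + (y + 1.984)² = 54.2096996537²
eq3: (x + 41.816)² + (y − 29.722)² = 46.9761872276²
eq3−eq1, eq3−eq2 (x²,y² cancel):
  145.096·x − 9.206·y = -6418.677573
  97.090·x − 63.412·y = -3314.688813
det = 145.096·-63.412 − -9.206·97.090 = -8307.017012
x = (-6418.677573·-63.412 − -9.206·-3314.688813) / -8307.017012 = -45.323870
y = (145.096·-3314.688813 − -6418.677573·97.090) / -8307.017012 = -17.123032
|P − Q| = √((-45.323870 − -19.638)² + (-17.123032 − -11.697)²) = 26.252728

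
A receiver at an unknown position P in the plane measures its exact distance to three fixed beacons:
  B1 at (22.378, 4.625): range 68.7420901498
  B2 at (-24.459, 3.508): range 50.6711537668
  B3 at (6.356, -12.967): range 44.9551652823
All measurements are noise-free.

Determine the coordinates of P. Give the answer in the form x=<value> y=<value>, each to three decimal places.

eq1: (x − 22.378)² + (y − 4.625)² = 68.7420901498²
eq2: (x + 24.459)² + (y − 3.508)² = 50.6711537668²
eq3: (x − 6.356)² + (y + 12.967)² = 44.9551652823²
eq2−eq1, eq2−eq3 (x²,y² cancel):
  93.674·x + 2.234·y = -2246.292370
  61.630·x − 32.950·y = 144.592019
det = 93.674·-32.950 − 2.234·61.630 = -3224.239720
x = (-2246.292370·-32.950 − 2.234·144.592019) / -3224.239720 = -22.855718
y = (93.674·144.592019 − -2246.292370·61.630) / -3224.239720 = -47.137783

x=-22.856 y=-47.138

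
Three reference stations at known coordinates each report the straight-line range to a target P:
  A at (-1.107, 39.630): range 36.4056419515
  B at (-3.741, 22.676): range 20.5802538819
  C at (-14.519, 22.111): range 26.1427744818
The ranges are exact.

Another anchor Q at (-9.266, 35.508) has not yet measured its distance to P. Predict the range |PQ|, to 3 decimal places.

eq1: (x + 1.107)² + (y − 39.630)² = 36.4056419515²
eq2: (x + 3.741)² + (y − 22.676)² = 20.5802538819²
eq3: (x + 14.519)² + (y − 22.111)² = 26.1427744818²
eq1−eq2, eq1−eq3 (x²,y² cancel):
  -5.268·x − 33.908·y = -141.742376
  -26.824·x − 35.038·y = -230.138559
det = -5.268·-35.038 − -33.908·-26.824 = -724.968008
x = (-141.742376·-35.038 − -33.908·-230.138559) / -724.968008 = 3.913509
y = (-5.268·-230.138559 − -141.742376·-26.824) / -724.968008 = 3.572196
|P − Q| = √((3.913509 − -9.266)² + (3.572196 − 35.508)²) = 34.548445

34.548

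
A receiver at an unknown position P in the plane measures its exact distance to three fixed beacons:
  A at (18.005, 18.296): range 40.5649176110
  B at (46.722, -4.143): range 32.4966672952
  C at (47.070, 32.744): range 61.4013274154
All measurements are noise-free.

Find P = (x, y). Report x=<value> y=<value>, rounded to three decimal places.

eq1: (x − 18.005)² + (y − 18.296)² = 40.5649176110²
eq2: (x − 46.722)² + (y + 4.143)² = 32.4966672952²
eq3: (x − 47.070)² + (y − 32.744)² = 61.4013274154²
eq3−eq2, eq3−eq1 (x²,y² cancel):
  -0.696·x − 73.774·y = 1626.444920
  -58.130·x − 28.896·y = -504.220327
det = -0.696·-28.896 − -73.774·-58.130 = -4268.371004
x = (1626.444920·-28.896 − -73.774·-504.220327) / -4268.371004 = 19.725582
y = (-0.696·-504.220327 − 1626.444920·-58.130) / -4268.371004 = -22.232411

x=19.726 y=-22.232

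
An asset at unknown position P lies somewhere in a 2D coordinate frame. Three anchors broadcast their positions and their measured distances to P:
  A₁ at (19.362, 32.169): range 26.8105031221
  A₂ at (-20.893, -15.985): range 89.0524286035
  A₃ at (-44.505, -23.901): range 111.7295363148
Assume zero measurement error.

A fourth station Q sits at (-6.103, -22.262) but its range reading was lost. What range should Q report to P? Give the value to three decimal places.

84.653

eq1: (x − 19.362)² + (y − 32.169)² = 26.8105031221²
eq2: (x + 20.893)² + (y + 15.985)² = 89.0524286035²
eq3: (x + 44.505)² + (y + 23.901)² = 111.7295363148²
eq1−eq2, eq1−eq3 (x²,y² cancel):
  -80.510·x − 96.308·y = -7929.225894
  -127.734·x − 112.140·y = -10622.464986
det = -80.510·-112.140 − -96.308·-127.734 = -3273.414672
x = (-7929.225894·-112.140 − -96.308·-10622.464986) / -3273.414672 = 40.888485
y = (-80.510·-10622.464986 − -7929.225894·-127.734) / -3273.414672 = 48.150662
|P − Q| = √((40.888485 − -6.103)² + (48.150662 − -22.262)²) = 84.653072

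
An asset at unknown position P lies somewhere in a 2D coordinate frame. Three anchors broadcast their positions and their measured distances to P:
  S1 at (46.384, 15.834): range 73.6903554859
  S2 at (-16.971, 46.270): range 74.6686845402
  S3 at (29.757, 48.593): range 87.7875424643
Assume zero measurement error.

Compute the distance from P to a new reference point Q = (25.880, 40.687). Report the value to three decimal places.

78.993

eq1: (x − 46.384)² + (y − 15.834)² = 73.6903554859²
eq2: (x + 16.971)² + (y − 46.270)² = 74.6686845402²
eq3: (x − 29.757)² + (y − 48.593)² = 87.7875424643²
eq3−eq1, eq3−eq2 (x²,y² cancel):
  33.254·x − 65.518·y = 1431.816434
  -93.456·x − 4.646·y = 1313.409204
det = 33.254·-4.646 − -65.518·-93.456 = -6277.548292
x = (1431.816434·-4.646 − -65.518·1313.409204) / -6277.548292 = -12.648206
y = (33.254·1313.409204 − 1431.816434·-93.456) / -6277.548292 = -28.273450
|P − Q| = √((-12.648206 − 25.880)² + (-28.273450 − 40.687)²) = 78.993457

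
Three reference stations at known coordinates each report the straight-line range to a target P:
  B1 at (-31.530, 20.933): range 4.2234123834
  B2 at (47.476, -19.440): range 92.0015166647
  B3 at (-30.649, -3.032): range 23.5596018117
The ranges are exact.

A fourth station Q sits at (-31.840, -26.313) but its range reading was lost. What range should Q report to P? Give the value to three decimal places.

46.461

eq1: (x + 31.530)² + (y − 20.933)² = 4.2234123834²
eq2: (x − 47.476)² + (y + 19.440)² = 92.0015166647²
eq3: (x + 30.649)² + (y + 3.032)² = 23.5596018117²
eq1−eq2, eq1−eq3 (x²,y² cancel):
  158.012·x − 80.746·y = -7246.889069
  1.762·x − 47.930·y = -1020.994789
det = 158.012·-47.930 − -80.746·1.762 = -7431.240708
x = (-7246.889069·-47.930 − -80.746·-1020.994789) / -7431.240708 = -35.647096
y = (158.012·-1020.994789 − -7246.889069·1.762) / -7431.240708 = 19.991333
|P − Q| = √((-35.647096 − -31.840)² + (19.991333 − -26.313)²) = 46.460578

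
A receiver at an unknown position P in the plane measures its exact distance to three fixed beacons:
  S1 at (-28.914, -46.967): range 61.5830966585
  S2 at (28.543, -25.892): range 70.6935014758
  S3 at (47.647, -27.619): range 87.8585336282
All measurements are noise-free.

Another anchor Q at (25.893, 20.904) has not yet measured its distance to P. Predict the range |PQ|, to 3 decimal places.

eq1: (x + 28.914)² + (y + 46.967)² = 61.5830966585²
eq2: (x − 28.543)² + (y + 25.892)² = 70.6935014758²
eq3: (x − 47.647)² + (y + 27.619)² = 87.8585336282²
eq1−eq3, eq1−eq2 (x²,y² cancel):
  153.122·x + 38.696·y = -3935.516852
  114.914·x + 42.150·y = -2761.913329
det = 153.122·42.150 − 38.696·114.914 = 2007.380156
x = (-3935.516852·42.150 − 38.696·-2761.913329) / 2007.380156 = -29.395049
y = (153.122·-2761.913329 − -3935.516852·114.914) / 2007.380156 = 14.614218
|P − Q| = √((-29.395049 − 25.893)² + (14.614218 − 20.904)²) = 55.644673

55.645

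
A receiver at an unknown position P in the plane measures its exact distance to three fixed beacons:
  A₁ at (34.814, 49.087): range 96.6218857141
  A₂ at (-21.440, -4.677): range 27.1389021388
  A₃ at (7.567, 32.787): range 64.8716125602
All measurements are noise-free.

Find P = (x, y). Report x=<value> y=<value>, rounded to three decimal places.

eq1: (x − 34.814)² + (y − 49.087)² = 96.6218857141²
eq2: (x + 21.440)² + (y + 4.677)² = 27.1389021388²
eq3: (x − 7.567)² + (y − 32.787)² = 64.8716125602²
eq1−eq2, eq1−eq3 (x²,y² cancel):
  -112.508·x − 107.528·y = 5459.268554
  -54.494·x − 32.600·y = 2638.161376
det = -112.508·-32.600 − -107.528·-54.494 = -2191.870032
x = (5459.268554·-32.600 − -107.528·2638.161376) / -2191.870032 = -48.225515
y = (-112.508·2638.161376 − 5459.268554·-54.494) / -2191.870032 = -0.311661

x=-48.226 y=-0.312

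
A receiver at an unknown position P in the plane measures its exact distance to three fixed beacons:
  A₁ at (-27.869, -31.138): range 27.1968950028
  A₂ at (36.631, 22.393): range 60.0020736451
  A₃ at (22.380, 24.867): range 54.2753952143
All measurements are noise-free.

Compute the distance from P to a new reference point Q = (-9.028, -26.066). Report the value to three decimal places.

7.689

eq1: (x + 27.869)² + (y + 31.138)² = 27.1968950028²
eq2: (x − 36.631)² + (y − 22.393)² = 60.0020736451²
eq3: (x − 22.380)² + (y − 24.867)² = 54.2753952143²
eq2−eq3, eq2−eq1 (x²,y² cancel):
  -28.502·x + 4.948·y = -69.614205
  -129.000·x − 107.062·y = 2763.557339
det = -28.502·-107.062 − 4.948·-129.000 = 3689.773124
x = (-69.614205·-107.062 − 4.948·2763.557339) / 3689.773124 = -1.686024
y = (-28.502·2763.557339 − -69.614205·-129.000) / 3689.773124 = -23.781176
|P − Q| = √((-1.686024 − -9.028)² + (-23.781176 − -26.066)²) = 7.689280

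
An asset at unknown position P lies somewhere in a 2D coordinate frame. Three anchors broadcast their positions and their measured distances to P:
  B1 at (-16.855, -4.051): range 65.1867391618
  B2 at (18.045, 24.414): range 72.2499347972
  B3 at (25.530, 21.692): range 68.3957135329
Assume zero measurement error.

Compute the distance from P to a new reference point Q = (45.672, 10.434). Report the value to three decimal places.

58.201

eq1: (x + 16.855)² + (y + 4.051)² = 65.1867391618²
eq2: (x − 18.045)² + (y − 24.414)² = 72.2499347972²
eq3: (x − 25.530)² + (y − 21.692)² = 68.3957135329²
eq3−eq1, eq3−eq2 (x²,y² cancel):
  -84.770·x − 51.486·y = -393.159471
  -14.970·x + 5.444·y = -742.737792
det = -84.770·5.444 − -51.486·-14.970 = -1232.233300
x = (-393.159471·5.444 − -51.486·-742.737792) / -1232.233300 = 32.770546
y = (-84.770·-742.737792 − -393.159471·-14.970) / -1232.233300 = -46.319382
|P − Q| = √((32.770546 − 45.672)² + (-46.319382 − 10.434)²) = 58.201322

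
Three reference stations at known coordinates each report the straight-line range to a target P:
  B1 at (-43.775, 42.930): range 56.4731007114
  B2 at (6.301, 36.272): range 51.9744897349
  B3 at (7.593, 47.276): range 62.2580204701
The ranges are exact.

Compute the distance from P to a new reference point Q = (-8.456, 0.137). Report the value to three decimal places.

eq1: (x + 43.775)² + (y − 42.930)² = 56.4731007114²
eq2: (x − 6.301)² + (y − 36.272)² = 51.9744897349²
eq3: (x − 7.593)² + (y − 47.276)² = 62.2580204701²
eq2−eq1, eq2−eq3 (x²,y² cancel):
  -100.152·x + 13.316·y = 1916.011419
  2.584·x + 22.008·y = -237.400290
det = -100.152·22.008 − 13.316·2.584 = -2238.553760
x = (1916.011419·22.008 − 13.316·-237.400290) / -2238.553760 = -20.249146
y = (-100.152·-237.400290 − 1916.011419·2.584) / -2238.553760 = -8.409510
|P − Q| = √((-20.249146 − -8.456)² + (-8.409510 − 0.137)²) = 14.564379

14.564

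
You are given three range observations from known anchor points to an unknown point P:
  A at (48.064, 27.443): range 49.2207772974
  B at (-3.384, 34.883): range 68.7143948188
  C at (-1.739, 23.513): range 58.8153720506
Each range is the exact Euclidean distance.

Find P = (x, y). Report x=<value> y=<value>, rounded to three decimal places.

eq1: (x − 48.064)² + (y − 27.443)² = 49.2207772974²
eq2: (x + 3.384)² + (y − 34.883)² = 68.7143948188²
eq3: (x + 1.739)² + (y − 23.513)² = 58.8153720506²
eq3−eq2, eq3−eq1 (x²,y² cancel):
  -3.290·x + 22.740·y = -590.030211
  99.606·x + 7.860·y = 3543.944127
det = -3.290·7.860 − 22.740·99.606 = -2290.899840
x = (-590.030211·7.860 − 22.740·3543.944127) / -2290.899840 = 37.202380
y = (-3.290·3543.944127 − -590.030211·99.606) / -2290.899840 = -20.564397

x=37.202 y=-20.564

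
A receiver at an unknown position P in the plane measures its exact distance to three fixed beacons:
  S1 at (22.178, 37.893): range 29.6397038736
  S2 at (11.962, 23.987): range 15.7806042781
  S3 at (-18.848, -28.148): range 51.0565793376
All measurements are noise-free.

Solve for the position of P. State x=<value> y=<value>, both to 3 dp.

eq1: (x − 22.178)² + (y − 37.893)² = 29.6397038736²
eq2: (x − 11.962)² + (y − 23.987)² = 15.7806042781²
eq3: (x + 18.848)² + (y + 28.148)² = 51.0565793376²
eq2−eq3, eq2−eq1 (x²,y² cancel):
  -61.620·x − 104.270·y = -1928.655427
  20.432·x + 27.812·y = 579.792946
det = -61.620·27.812 − -104.270·20.432 = 416.669200
x = (-1928.655427·27.812 − -104.270·579.792946) / 416.669200 = 16.356490
y = (-61.620·579.792946 − -1928.655427·20.432) / 416.669200 = 8.830618

x=16.356 y=8.831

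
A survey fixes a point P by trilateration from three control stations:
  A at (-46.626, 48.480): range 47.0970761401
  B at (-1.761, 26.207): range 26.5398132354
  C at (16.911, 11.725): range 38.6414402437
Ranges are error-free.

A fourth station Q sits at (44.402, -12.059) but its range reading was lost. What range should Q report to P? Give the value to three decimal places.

eq1: (x + 46.626)² + (y − 48.480)² = 47.0970761401²
eq2: (x + 1.761)² + (y − 26.207)² = 26.5398132354²
eq3: (x − 16.911)² + (y − 11.725)² = 38.6414402437²
eq3−eq2, eq3−eq1 (x²,y² cancel):
  -37.344·x + 28.964·y = 1055.249642
  -127.074·x + 73.510·y = 3375.863053
det = -37.344·73.510 − 28.964·-127.074 = 935.413896
x = (1055.249642·73.510 − 28.964·3375.863053) / 935.413896 = -21.602305
y = (-37.344·3375.863053 − 1055.249642·-127.074) / 935.413896 = 8.580761
|P − Q| = √((-21.602305 − 44.402)² + (8.580761 − -12.059)²) = 69.156113

69.156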